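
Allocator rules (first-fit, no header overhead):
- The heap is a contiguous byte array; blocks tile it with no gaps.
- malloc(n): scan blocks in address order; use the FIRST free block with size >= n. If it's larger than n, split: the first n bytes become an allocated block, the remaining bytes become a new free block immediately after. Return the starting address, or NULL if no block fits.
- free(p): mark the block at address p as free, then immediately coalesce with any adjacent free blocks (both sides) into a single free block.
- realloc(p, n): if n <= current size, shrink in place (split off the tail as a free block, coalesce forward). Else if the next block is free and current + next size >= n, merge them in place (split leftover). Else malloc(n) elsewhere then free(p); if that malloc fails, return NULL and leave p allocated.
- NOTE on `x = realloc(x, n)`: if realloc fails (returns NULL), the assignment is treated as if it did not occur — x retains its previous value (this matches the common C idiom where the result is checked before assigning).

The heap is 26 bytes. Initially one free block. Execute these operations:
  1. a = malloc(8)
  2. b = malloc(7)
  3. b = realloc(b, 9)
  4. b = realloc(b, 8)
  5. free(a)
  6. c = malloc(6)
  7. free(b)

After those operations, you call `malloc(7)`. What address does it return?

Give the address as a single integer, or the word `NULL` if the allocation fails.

Op 1: a = malloc(8) -> a = 0; heap: [0-7 ALLOC][8-25 FREE]
Op 2: b = malloc(7) -> b = 8; heap: [0-7 ALLOC][8-14 ALLOC][15-25 FREE]
Op 3: b = realloc(b, 9) -> b = 8; heap: [0-7 ALLOC][8-16 ALLOC][17-25 FREE]
Op 4: b = realloc(b, 8) -> b = 8; heap: [0-7 ALLOC][8-15 ALLOC][16-25 FREE]
Op 5: free(a) -> (freed a); heap: [0-7 FREE][8-15 ALLOC][16-25 FREE]
Op 6: c = malloc(6) -> c = 0; heap: [0-5 ALLOC][6-7 FREE][8-15 ALLOC][16-25 FREE]
Op 7: free(b) -> (freed b); heap: [0-5 ALLOC][6-25 FREE]
malloc(7): first-fit scan over [0-5 ALLOC][6-25 FREE] -> 6

Answer: 6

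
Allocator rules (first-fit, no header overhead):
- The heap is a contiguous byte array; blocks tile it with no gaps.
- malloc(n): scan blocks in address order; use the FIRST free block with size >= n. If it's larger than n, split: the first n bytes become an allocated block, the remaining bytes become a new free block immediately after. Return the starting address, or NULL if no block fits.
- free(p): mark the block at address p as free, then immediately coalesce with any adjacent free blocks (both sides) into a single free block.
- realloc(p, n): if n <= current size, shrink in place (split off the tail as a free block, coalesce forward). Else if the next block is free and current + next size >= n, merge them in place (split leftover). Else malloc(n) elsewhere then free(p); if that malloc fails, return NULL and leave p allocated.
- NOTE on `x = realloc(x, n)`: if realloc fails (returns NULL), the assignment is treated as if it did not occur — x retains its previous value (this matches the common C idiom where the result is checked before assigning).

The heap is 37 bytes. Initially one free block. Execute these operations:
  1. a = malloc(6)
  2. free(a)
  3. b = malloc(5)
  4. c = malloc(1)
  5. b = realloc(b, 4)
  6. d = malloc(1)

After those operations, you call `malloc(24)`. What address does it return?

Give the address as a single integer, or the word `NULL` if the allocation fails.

Op 1: a = malloc(6) -> a = 0; heap: [0-5 ALLOC][6-36 FREE]
Op 2: free(a) -> (freed a); heap: [0-36 FREE]
Op 3: b = malloc(5) -> b = 0; heap: [0-4 ALLOC][5-36 FREE]
Op 4: c = malloc(1) -> c = 5; heap: [0-4 ALLOC][5-5 ALLOC][6-36 FREE]
Op 5: b = realloc(b, 4) -> b = 0; heap: [0-3 ALLOC][4-4 FREE][5-5 ALLOC][6-36 FREE]
Op 6: d = malloc(1) -> d = 4; heap: [0-3 ALLOC][4-4 ALLOC][5-5 ALLOC][6-36 FREE]
malloc(24): first-fit scan over [0-3 ALLOC][4-4 ALLOC][5-5 ALLOC][6-36 FREE] -> 6

Answer: 6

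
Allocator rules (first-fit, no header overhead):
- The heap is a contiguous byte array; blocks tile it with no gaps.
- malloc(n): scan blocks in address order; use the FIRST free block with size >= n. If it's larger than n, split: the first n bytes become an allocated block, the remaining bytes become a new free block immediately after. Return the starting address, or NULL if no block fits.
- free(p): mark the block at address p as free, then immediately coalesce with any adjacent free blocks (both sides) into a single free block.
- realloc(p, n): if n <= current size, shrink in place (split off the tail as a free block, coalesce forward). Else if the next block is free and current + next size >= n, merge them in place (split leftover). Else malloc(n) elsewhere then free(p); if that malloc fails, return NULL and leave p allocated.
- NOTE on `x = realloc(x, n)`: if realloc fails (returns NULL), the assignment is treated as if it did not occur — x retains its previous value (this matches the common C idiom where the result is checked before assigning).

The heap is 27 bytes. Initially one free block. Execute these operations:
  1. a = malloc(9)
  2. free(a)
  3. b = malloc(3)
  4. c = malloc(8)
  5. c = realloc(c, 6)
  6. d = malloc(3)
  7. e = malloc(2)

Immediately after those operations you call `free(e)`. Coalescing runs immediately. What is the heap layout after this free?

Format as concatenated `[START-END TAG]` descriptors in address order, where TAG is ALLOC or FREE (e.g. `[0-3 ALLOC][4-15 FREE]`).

Op 1: a = malloc(9) -> a = 0; heap: [0-8 ALLOC][9-26 FREE]
Op 2: free(a) -> (freed a); heap: [0-26 FREE]
Op 3: b = malloc(3) -> b = 0; heap: [0-2 ALLOC][3-26 FREE]
Op 4: c = malloc(8) -> c = 3; heap: [0-2 ALLOC][3-10 ALLOC][11-26 FREE]
Op 5: c = realloc(c, 6) -> c = 3; heap: [0-2 ALLOC][3-8 ALLOC][9-26 FREE]
Op 6: d = malloc(3) -> d = 9; heap: [0-2 ALLOC][3-8 ALLOC][9-11 ALLOC][12-26 FREE]
Op 7: e = malloc(2) -> e = 12; heap: [0-2 ALLOC][3-8 ALLOC][9-11 ALLOC][12-13 ALLOC][14-26 FREE]
free(e): e = 12 -> block [12-13 ALLOC]; mark free, coalesce with adjacent free neighbors -> [0-2 ALLOC][3-8 ALLOC][9-11 ALLOC][12-26 FREE]

Answer: [0-2 ALLOC][3-8 ALLOC][9-11 ALLOC][12-26 FREE]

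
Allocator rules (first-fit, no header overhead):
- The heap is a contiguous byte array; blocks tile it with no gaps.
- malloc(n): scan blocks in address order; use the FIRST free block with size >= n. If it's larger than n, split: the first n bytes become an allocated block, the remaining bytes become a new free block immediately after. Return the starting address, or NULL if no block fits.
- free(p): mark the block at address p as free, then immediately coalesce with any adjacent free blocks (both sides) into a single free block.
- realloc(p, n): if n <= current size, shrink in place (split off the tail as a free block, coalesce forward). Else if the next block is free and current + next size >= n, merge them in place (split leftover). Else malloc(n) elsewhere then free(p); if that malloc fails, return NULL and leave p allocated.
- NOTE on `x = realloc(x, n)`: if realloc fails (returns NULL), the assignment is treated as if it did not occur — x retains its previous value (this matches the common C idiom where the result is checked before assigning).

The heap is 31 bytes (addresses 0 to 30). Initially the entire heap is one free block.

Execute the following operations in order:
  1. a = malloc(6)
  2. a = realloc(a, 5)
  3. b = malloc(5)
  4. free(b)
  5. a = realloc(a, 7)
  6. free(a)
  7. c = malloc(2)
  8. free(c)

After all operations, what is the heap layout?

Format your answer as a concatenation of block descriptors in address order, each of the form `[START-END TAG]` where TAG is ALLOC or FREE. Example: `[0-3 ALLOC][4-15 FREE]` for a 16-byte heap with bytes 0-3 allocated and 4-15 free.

Op 1: a = malloc(6) -> a = 0; heap: [0-5 ALLOC][6-30 FREE]
Op 2: a = realloc(a, 5) -> a = 0; heap: [0-4 ALLOC][5-30 FREE]
Op 3: b = malloc(5) -> b = 5; heap: [0-4 ALLOC][5-9 ALLOC][10-30 FREE]
Op 4: free(b) -> (freed b); heap: [0-4 ALLOC][5-30 FREE]
Op 5: a = realloc(a, 7) -> a = 0; heap: [0-6 ALLOC][7-30 FREE]
Op 6: free(a) -> (freed a); heap: [0-30 FREE]
Op 7: c = malloc(2) -> c = 0; heap: [0-1 ALLOC][2-30 FREE]
Op 8: free(c) -> (freed c); heap: [0-30 FREE]

Answer: [0-30 FREE]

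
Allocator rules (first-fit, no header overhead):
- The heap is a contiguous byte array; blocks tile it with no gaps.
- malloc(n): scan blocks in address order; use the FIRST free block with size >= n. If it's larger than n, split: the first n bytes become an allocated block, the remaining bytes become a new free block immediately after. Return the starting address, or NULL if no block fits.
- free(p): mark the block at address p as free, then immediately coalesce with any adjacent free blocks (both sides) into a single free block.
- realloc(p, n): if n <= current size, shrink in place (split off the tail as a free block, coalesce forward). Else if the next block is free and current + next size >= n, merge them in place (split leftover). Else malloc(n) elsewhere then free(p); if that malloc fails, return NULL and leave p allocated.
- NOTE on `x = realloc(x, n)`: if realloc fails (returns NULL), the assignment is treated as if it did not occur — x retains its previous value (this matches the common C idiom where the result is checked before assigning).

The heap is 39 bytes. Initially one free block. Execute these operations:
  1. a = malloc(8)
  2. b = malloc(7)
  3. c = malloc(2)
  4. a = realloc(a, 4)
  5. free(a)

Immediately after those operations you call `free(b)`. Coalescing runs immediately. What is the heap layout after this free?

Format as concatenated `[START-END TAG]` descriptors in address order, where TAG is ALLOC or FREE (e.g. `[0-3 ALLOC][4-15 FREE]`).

Answer: [0-14 FREE][15-16 ALLOC][17-38 FREE]

Derivation:
Op 1: a = malloc(8) -> a = 0; heap: [0-7 ALLOC][8-38 FREE]
Op 2: b = malloc(7) -> b = 8; heap: [0-7 ALLOC][8-14 ALLOC][15-38 FREE]
Op 3: c = malloc(2) -> c = 15; heap: [0-7 ALLOC][8-14 ALLOC][15-16 ALLOC][17-38 FREE]
Op 4: a = realloc(a, 4) -> a = 0; heap: [0-3 ALLOC][4-7 FREE][8-14 ALLOC][15-16 ALLOC][17-38 FREE]
Op 5: free(a) -> (freed a); heap: [0-7 FREE][8-14 ALLOC][15-16 ALLOC][17-38 FREE]
free(b): b = 8 -> block [8-14 ALLOC]; mark free, coalesce with adjacent free neighbors -> [0-14 FREE][15-16 ALLOC][17-38 FREE]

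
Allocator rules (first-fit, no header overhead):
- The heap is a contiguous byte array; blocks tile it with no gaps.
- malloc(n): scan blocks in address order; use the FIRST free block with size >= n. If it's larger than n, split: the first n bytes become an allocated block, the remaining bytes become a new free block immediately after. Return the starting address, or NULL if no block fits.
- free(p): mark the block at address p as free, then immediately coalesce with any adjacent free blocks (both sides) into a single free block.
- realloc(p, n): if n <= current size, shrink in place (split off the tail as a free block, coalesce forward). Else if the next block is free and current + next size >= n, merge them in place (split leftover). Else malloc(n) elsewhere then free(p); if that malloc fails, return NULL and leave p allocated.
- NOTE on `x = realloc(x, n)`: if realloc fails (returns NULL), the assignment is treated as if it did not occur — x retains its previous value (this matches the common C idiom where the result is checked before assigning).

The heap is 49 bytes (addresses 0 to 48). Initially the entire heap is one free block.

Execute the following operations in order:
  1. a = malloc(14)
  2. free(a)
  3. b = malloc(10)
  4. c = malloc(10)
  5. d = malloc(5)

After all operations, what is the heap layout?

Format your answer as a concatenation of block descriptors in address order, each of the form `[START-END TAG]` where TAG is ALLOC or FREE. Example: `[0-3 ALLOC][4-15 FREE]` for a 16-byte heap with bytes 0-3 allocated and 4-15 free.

Answer: [0-9 ALLOC][10-19 ALLOC][20-24 ALLOC][25-48 FREE]

Derivation:
Op 1: a = malloc(14) -> a = 0; heap: [0-13 ALLOC][14-48 FREE]
Op 2: free(a) -> (freed a); heap: [0-48 FREE]
Op 3: b = malloc(10) -> b = 0; heap: [0-9 ALLOC][10-48 FREE]
Op 4: c = malloc(10) -> c = 10; heap: [0-9 ALLOC][10-19 ALLOC][20-48 FREE]
Op 5: d = malloc(5) -> d = 20; heap: [0-9 ALLOC][10-19 ALLOC][20-24 ALLOC][25-48 FREE]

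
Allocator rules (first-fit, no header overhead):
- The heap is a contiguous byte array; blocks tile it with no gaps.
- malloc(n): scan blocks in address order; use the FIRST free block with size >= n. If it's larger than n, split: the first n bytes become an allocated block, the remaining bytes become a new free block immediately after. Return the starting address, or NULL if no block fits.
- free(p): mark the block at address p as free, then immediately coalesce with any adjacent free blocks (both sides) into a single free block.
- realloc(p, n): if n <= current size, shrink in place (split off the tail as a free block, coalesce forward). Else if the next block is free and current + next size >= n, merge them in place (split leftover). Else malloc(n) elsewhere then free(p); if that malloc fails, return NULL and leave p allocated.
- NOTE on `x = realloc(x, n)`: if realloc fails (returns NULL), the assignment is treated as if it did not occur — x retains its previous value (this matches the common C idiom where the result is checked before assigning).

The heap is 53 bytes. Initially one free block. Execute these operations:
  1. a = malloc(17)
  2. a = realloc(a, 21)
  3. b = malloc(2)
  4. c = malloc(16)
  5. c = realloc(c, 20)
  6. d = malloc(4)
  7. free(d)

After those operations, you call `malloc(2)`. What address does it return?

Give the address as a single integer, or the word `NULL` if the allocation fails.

Op 1: a = malloc(17) -> a = 0; heap: [0-16 ALLOC][17-52 FREE]
Op 2: a = realloc(a, 21) -> a = 0; heap: [0-20 ALLOC][21-52 FREE]
Op 3: b = malloc(2) -> b = 21; heap: [0-20 ALLOC][21-22 ALLOC][23-52 FREE]
Op 4: c = malloc(16) -> c = 23; heap: [0-20 ALLOC][21-22 ALLOC][23-38 ALLOC][39-52 FREE]
Op 5: c = realloc(c, 20) -> c = 23; heap: [0-20 ALLOC][21-22 ALLOC][23-42 ALLOC][43-52 FREE]
Op 6: d = malloc(4) -> d = 43; heap: [0-20 ALLOC][21-22 ALLOC][23-42 ALLOC][43-46 ALLOC][47-52 FREE]
Op 7: free(d) -> (freed d); heap: [0-20 ALLOC][21-22 ALLOC][23-42 ALLOC][43-52 FREE]
malloc(2): first-fit scan over [0-20 ALLOC][21-22 ALLOC][23-42 ALLOC][43-52 FREE] -> 43

Answer: 43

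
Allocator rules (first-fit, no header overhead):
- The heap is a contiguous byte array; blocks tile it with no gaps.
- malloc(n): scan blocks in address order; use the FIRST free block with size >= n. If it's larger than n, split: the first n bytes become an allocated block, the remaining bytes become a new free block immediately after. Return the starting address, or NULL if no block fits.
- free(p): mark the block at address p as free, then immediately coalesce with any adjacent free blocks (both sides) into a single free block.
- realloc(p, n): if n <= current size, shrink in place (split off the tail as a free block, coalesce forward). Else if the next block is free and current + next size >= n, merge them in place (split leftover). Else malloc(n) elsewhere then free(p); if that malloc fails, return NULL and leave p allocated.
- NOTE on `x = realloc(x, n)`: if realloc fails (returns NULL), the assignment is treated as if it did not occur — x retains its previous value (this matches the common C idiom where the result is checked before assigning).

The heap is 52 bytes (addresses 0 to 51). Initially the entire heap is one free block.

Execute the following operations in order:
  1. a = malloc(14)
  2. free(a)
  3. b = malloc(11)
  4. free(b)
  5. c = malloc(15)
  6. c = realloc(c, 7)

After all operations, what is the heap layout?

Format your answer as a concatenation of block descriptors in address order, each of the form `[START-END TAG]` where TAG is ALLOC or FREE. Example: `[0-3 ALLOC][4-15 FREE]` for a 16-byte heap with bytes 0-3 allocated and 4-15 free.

Answer: [0-6 ALLOC][7-51 FREE]

Derivation:
Op 1: a = malloc(14) -> a = 0; heap: [0-13 ALLOC][14-51 FREE]
Op 2: free(a) -> (freed a); heap: [0-51 FREE]
Op 3: b = malloc(11) -> b = 0; heap: [0-10 ALLOC][11-51 FREE]
Op 4: free(b) -> (freed b); heap: [0-51 FREE]
Op 5: c = malloc(15) -> c = 0; heap: [0-14 ALLOC][15-51 FREE]
Op 6: c = realloc(c, 7) -> c = 0; heap: [0-6 ALLOC][7-51 FREE]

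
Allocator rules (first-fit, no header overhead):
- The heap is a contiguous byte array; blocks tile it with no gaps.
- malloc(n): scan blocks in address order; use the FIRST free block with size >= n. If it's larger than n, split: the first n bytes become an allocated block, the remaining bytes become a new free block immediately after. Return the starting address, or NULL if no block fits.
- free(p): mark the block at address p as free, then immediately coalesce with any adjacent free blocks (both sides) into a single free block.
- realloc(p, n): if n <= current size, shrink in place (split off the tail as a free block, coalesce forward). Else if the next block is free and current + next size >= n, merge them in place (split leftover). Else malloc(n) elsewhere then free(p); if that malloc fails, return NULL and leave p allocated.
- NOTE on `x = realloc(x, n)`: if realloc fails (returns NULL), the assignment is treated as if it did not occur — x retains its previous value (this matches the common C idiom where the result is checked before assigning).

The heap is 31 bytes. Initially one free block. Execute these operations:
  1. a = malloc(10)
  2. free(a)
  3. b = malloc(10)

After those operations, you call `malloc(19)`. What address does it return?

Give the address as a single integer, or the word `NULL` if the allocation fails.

Answer: 10

Derivation:
Op 1: a = malloc(10) -> a = 0; heap: [0-9 ALLOC][10-30 FREE]
Op 2: free(a) -> (freed a); heap: [0-30 FREE]
Op 3: b = malloc(10) -> b = 0; heap: [0-9 ALLOC][10-30 FREE]
malloc(19): first-fit scan over [0-9 ALLOC][10-30 FREE] -> 10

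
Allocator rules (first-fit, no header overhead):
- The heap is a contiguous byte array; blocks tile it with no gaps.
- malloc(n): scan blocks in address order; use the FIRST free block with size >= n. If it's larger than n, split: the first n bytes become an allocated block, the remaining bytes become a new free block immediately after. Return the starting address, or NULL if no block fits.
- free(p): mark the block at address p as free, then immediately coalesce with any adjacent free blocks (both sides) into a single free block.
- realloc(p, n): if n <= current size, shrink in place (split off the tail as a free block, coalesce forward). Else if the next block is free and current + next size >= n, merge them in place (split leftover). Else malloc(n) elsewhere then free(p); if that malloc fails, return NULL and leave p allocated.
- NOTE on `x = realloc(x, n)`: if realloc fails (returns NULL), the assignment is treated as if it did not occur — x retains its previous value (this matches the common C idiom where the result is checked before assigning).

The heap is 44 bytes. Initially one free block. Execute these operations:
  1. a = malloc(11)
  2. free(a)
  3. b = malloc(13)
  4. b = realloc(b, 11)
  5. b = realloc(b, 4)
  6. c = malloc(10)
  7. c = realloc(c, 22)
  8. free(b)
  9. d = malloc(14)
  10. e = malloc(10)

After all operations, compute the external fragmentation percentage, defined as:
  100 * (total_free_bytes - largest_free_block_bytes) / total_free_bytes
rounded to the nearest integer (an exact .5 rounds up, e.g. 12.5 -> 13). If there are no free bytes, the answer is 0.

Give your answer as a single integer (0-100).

Answer: 50

Derivation:
Op 1: a = malloc(11) -> a = 0; heap: [0-10 ALLOC][11-43 FREE]
Op 2: free(a) -> (freed a); heap: [0-43 FREE]
Op 3: b = malloc(13) -> b = 0; heap: [0-12 ALLOC][13-43 FREE]
Op 4: b = realloc(b, 11) -> b = 0; heap: [0-10 ALLOC][11-43 FREE]
Op 5: b = realloc(b, 4) -> b = 0; heap: [0-3 ALLOC][4-43 FREE]
Op 6: c = malloc(10) -> c = 4; heap: [0-3 ALLOC][4-13 ALLOC][14-43 FREE]
Op 7: c = realloc(c, 22) -> c = 4; heap: [0-3 ALLOC][4-25 ALLOC][26-43 FREE]
Op 8: free(b) -> (freed b); heap: [0-3 FREE][4-25 ALLOC][26-43 FREE]
Op 9: d = malloc(14) -> d = 26; heap: [0-3 FREE][4-25 ALLOC][26-39 ALLOC][40-43 FREE]
Op 10: e = malloc(10) -> e = NULL; heap: [0-3 FREE][4-25 ALLOC][26-39 ALLOC][40-43 FREE]
Free blocks: [4 4] total_free=8 largest=4 -> 100*(8-4)/8 = 400/8 = 50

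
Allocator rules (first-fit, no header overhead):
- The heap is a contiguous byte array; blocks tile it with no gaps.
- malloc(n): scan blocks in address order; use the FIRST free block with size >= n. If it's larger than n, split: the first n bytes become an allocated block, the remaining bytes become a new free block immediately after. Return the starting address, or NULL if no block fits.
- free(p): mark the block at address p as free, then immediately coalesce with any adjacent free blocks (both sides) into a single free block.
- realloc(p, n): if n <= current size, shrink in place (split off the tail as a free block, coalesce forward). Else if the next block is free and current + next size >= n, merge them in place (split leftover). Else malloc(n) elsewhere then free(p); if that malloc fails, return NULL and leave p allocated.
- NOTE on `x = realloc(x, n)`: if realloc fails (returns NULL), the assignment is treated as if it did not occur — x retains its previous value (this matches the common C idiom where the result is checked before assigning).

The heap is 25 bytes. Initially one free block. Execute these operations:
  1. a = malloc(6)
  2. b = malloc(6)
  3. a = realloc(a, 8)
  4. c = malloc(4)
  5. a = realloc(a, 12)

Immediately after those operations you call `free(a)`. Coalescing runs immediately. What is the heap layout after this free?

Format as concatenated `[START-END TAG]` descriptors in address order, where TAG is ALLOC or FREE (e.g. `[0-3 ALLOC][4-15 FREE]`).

Op 1: a = malloc(6) -> a = 0; heap: [0-5 ALLOC][6-24 FREE]
Op 2: b = malloc(6) -> b = 6; heap: [0-5 ALLOC][6-11 ALLOC][12-24 FREE]
Op 3: a = realloc(a, 8) -> a = 12; heap: [0-5 FREE][6-11 ALLOC][12-19 ALLOC][20-24 FREE]
Op 4: c = malloc(4) -> c = 0; heap: [0-3 ALLOC][4-5 FREE][6-11 ALLOC][12-19 ALLOC][20-24 FREE]
Op 5: a = realloc(a, 12) -> a = 12; heap: [0-3 ALLOC][4-5 FREE][6-11 ALLOC][12-23 ALLOC][24-24 FREE]
free(a): a = 12 -> block [12-23 ALLOC]; mark free, coalesce with adjacent free neighbors -> [0-3 ALLOC][4-5 FREE][6-11 ALLOC][12-24 FREE]

Answer: [0-3 ALLOC][4-5 FREE][6-11 ALLOC][12-24 FREE]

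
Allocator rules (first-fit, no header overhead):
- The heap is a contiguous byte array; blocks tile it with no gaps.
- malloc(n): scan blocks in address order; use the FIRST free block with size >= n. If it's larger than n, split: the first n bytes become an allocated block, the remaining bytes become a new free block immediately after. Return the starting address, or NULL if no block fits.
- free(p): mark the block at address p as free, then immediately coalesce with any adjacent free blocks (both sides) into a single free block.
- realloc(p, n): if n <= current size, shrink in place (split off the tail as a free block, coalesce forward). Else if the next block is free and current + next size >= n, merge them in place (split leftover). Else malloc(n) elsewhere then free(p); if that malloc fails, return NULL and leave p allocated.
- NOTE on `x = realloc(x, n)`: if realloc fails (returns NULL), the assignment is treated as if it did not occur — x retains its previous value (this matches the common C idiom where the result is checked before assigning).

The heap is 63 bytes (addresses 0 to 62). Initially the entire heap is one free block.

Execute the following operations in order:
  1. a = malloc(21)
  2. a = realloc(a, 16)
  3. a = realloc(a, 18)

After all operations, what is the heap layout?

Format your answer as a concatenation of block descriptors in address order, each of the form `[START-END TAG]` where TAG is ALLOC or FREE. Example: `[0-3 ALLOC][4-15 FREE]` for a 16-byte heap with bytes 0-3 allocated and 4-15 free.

Op 1: a = malloc(21) -> a = 0; heap: [0-20 ALLOC][21-62 FREE]
Op 2: a = realloc(a, 16) -> a = 0; heap: [0-15 ALLOC][16-62 FREE]
Op 3: a = realloc(a, 18) -> a = 0; heap: [0-17 ALLOC][18-62 FREE]

Answer: [0-17 ALLOC][18-62 FREE]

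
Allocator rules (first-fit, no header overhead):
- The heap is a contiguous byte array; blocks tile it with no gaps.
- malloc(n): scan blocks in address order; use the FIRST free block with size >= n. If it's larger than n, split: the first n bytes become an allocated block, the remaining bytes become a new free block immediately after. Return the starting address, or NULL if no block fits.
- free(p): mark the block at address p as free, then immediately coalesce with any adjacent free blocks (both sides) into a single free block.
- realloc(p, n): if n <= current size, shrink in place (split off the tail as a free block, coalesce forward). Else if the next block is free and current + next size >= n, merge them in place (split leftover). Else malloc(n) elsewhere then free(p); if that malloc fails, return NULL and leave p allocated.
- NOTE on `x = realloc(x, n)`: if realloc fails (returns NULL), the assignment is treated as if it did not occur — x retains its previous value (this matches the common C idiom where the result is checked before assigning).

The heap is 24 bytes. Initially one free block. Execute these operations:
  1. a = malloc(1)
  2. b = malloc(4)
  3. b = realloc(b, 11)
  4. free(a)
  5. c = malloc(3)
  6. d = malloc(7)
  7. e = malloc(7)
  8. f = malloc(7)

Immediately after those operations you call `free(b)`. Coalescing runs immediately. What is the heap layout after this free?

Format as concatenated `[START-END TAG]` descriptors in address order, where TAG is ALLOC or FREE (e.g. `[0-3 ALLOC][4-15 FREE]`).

Answer: [0-11 FREE][12-14 ALLOC][15-21 ALLOC][22-23 FREE]

Derivation:
Op 1: a = malloc(1) -> a = 0; heap: [0-0 ALLOC][1-23 FREE]
Op 2: b = malloc(4) -> b = 1; heap: [0-0 ALLOC][1-4 ALLOC][5-23 FREE]
Op 3: b = realloc(b, 11) -> b = 1; heap: [0-0 ALLOC][1-11 ALLOC][12-23 FREE]
Op 4: free(a) -> (freed a); heap: [0-0 FREE][1-11 ALLOC][12-23 FREE]
Op 5: c = malloc(3) -> c = 12; heap: [0-0 FREE][1-11 ALLOC][12-14 ALLOC][15-23 FREE]
Op 6: d = malloc(7) -> d = 15; heap: [0-0 FREE][1-11 ALLOC][12-14 ALLOC][15-21 ALLOC][22-23 FREE]
Op 7: e = malloc(7) -> e = NULL; heap: [0-0 FREE][1-11 ALLOC][12-14 ALLOC][15-21 ALLOC][22-23 FREE]
Op 8: f = malloc(7) -> f = NULL; heap: [0-0 FREE][1-11 ALLOC][12-14 ALLOC][15-21 ALLOC][22-23 FREE]
free(b): b = 1 -> block [1-11 ALLOC]; mark free, coalesce with adjacent free neighbors -> [0-11 FREE][12-14 ALLOC][15-21 ALLOC][22-23 FREE]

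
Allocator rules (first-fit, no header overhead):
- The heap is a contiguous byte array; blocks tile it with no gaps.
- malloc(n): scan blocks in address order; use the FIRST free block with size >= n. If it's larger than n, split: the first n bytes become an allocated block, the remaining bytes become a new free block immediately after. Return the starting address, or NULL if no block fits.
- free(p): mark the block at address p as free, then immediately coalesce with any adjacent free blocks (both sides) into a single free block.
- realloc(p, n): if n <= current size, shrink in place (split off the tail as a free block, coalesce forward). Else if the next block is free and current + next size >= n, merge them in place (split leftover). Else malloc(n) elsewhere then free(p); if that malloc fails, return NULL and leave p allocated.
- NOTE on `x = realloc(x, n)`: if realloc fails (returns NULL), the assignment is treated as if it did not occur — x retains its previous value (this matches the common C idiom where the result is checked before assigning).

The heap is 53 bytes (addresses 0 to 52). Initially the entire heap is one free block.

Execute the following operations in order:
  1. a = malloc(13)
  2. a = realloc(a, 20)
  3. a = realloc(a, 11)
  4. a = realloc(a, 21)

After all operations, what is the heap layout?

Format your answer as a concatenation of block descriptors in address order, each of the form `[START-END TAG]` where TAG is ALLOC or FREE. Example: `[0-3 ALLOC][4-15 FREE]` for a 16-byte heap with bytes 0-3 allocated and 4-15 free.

Answer: [0-20 ALLOC][21-52 FREE]

Derivation:
Op 1: a = malloc(13) -> a = 0; heap: [0-12 ALLOC][13-52 FREE]
Op 2: a = realloc(a, 20) -> a = 0; heap: [0-19 ALLOC][20-52 FREE]
Op 3: a = realloc(a, 11) -> a = 0; heap: [0-10 ALLOC][11-52 FREE]
Op 4: a = realloc(a, 21) -> a = 0; heap: [0-20 ALLOC][21-52 FREE]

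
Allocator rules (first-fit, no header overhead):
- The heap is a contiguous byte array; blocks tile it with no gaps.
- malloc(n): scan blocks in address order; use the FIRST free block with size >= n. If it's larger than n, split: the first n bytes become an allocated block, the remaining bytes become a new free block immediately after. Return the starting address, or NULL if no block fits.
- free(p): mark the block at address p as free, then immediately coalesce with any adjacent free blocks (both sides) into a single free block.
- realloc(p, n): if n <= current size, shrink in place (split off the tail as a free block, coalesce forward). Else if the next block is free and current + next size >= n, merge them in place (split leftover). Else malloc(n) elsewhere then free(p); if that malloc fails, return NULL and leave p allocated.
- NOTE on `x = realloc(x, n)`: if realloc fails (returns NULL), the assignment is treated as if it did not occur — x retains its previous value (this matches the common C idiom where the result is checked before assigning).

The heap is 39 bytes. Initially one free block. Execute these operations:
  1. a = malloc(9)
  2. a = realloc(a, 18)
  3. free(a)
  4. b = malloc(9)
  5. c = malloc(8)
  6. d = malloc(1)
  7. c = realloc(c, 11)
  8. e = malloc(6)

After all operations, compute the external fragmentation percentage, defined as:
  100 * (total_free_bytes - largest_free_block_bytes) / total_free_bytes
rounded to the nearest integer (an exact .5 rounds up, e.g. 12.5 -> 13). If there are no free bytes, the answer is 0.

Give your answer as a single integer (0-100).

Op 1: a = malloc(9) -> a = 0; heap: [0-8 ALLOC][9-38 FREE]
Op 2: a = realloc(a, 18) -> a = 0; heap: [0-17 ALLOC][18-38 FREE]
Op 3: free(a) -> (freed a); heap: [0-38 FREE]
Op 4: b = malloc(9) -> b = 0; heap: [0-8 ALLOC][9-38 FREE]
Op 5: c = malloc(8) -> c = 9; heap: [0-8 ALLOC][9-16 ALLOC][17-38 FREE]
Op 6: d = malloc(1) -> d = 17; heap: [0-8 ALLOC][9-16 ALLOC][17-17 ALLOC][18-38 FREE]
Op 7: c = realloc(c, 11) -> c = 18; heap: [0-8 ALLOC][9-16 FREE][17-17 ALLOC][18-28 ALLOC][29-38 FREE]
Op 8: e = malloc(6) -> e = 9; heap: [0-8 ALLOC][9-14 ALLOC][15-16 FREE][17-17 ALLOC][18-28 ALLOC][29-38 FREE]
Free blocks: [2 10] total_free=12 largest=10 -> 100*(12-10)/12 = 200/12 ≈ 16.667 -> rounds to 17

Answer: 17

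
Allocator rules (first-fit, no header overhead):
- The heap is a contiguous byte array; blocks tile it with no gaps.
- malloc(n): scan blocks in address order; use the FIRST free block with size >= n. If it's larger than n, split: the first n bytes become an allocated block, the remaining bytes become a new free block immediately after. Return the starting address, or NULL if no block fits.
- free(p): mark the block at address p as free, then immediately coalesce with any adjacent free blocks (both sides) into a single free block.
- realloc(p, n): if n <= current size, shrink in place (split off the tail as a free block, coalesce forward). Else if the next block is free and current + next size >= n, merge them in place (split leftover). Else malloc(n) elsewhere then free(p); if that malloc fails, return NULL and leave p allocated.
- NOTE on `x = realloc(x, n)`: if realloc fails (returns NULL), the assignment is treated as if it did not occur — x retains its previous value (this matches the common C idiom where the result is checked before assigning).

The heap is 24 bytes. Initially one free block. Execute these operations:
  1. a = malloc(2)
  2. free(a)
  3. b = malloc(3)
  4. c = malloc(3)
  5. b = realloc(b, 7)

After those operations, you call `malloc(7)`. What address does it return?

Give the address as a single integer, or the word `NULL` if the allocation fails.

Answer: 13

Derivation:
Op 1: a = malloc(2) -> a = 0; heap: [0-1 ALLOC][2-23 FREE]
Op 2: free(a) -> (freed a); heap: [0-23 FREE]
Op 3: b = malloc(3) -> b = 0; heap: [0-2 ALLOC][3-23 FREE]
Op 4: c = malloc(3) -> c = 3; heap: [0-2 ALLOC][3-5 ALLOC][6-23 FREE]
Op 5: b = realloc(b, 7) -> b = 6; heap: [0-2 FREE][3-5 ALLOC][6-12 ALLOC][13-23 FREE]
malloc(7): first-fit scan over [0-2 FREE][3-5 ALLOC][6-12 ALLOC][13-23 FREE] -> 13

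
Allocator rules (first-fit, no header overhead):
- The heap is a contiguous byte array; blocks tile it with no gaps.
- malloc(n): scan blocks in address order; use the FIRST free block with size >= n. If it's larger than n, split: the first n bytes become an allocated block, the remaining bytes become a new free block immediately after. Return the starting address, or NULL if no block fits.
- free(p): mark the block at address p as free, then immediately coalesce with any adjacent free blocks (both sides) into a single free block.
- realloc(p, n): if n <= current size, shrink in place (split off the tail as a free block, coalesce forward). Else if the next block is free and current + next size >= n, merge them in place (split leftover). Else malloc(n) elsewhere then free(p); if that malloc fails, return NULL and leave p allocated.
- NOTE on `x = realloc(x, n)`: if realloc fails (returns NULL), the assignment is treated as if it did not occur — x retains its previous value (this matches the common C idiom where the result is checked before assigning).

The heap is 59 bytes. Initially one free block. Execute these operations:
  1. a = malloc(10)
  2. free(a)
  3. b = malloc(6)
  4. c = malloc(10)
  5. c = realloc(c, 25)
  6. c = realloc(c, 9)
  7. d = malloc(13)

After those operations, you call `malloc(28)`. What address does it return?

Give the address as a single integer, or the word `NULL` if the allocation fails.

Answer: 28

Derivation:
Op 1: a = malloc(10) -> a = 0; heap: [0-9 ALLOC][10-58 FREE]
Op 2: free(a) -> (freed a); heap: [0-58 FREE]
Op 3: b = malloc(6) -> b = 0; heap: [0-5 ALLOC][6-58 FREE]
Op 4: c = malloc(10) -> c = 6; heap: [0-5 ALLOC][6-15 ALLOC][16-58 FREE]
Op 5: c = realloc(c, 25) -> c = 6; heap: [0-5 ALLOC][6-30 ALLOC][31-58 FREE]
Op 6: c = realloc(c, 9) -> c = 6; heap: [0-5 ALLOC][6-14 ALLOC][15-58 FREE]
Op 7: d = malloc(13) -> d = 15; heap: [0-5 ALLOC][6-14 ALLOC][15-27 ALLOC][28-58 FREE]
malloc(28): first-fit scan over [0-5 ALLOC][6-14 ALLOC][15-27 ALLOC][28-58 FREE] -> 28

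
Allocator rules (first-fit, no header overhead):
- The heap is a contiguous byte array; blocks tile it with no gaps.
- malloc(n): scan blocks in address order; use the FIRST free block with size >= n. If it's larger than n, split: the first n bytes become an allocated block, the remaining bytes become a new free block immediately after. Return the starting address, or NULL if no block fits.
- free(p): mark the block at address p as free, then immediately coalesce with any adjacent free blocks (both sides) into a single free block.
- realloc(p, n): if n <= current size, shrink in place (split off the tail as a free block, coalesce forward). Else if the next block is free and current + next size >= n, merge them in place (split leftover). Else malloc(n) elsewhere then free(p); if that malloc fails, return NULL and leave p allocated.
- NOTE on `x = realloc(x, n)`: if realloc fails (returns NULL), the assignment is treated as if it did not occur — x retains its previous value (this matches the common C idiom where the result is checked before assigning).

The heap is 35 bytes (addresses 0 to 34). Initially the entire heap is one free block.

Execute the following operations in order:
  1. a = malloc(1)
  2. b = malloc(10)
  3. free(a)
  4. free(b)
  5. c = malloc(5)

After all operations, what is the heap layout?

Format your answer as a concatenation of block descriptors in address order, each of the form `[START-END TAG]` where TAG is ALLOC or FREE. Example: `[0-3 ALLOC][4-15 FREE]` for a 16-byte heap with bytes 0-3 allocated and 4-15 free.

Op 1: a = malloc(1) -> a = 0; heap: [0-0 ALLOC][1-34 FREE]
Op 2: b = malloc(10) -> b = 1; heap: [0-0 ALLOC][1-10 ALLOC][11-34 FREE]
Op 3: free(a) -> (freed a); heap: [0-0 FREE][1-10 ALLOC][11-34 FREE]
Op 4: free(b) -> (freed b); heap: [0-34 FREE]
Op 5: c = malloc(5) -> c = 0; heap: [0-4 ALLOC][5-34 FREE]

Answer: [0-4 ALLOC][5-34 FREE]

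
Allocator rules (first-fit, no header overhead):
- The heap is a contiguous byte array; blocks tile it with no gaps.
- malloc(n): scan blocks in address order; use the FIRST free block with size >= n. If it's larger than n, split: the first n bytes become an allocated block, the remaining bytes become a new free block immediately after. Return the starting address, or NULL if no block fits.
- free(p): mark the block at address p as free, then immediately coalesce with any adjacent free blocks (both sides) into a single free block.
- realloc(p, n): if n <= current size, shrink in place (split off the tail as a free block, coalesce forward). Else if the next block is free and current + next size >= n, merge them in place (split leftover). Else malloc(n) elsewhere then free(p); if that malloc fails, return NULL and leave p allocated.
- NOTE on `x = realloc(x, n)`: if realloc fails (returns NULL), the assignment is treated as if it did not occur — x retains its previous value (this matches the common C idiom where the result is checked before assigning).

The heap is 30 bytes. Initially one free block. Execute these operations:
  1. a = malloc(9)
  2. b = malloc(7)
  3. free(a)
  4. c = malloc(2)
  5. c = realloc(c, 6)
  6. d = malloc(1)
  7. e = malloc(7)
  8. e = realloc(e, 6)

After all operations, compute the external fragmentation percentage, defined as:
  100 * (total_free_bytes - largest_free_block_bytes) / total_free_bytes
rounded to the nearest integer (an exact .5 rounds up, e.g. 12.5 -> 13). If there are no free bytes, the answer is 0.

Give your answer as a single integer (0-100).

Answer: 20

Derivation:
Op 1: a = malloc(9) -> a = 0; heap: [0-8 ALLOC][9-29 FREE]
Op 2: b = malloc(7) -> b = 9; heap: [0-8 ALLOC][9-15 ALLOC][16-29 FREE]
Op 3: free(a) -> (freed a); heap: [0-8 FREE][9-15 ALLOC][16-29 FREE]
Op 4: c = malloc(2) -> c = 0; heap: [0-1 ALLOC][2-8 FREE][9-15 ALLOC][16-29 FREE]
Op 5: c = realloc(c, 6) -> c = 0; heap: [0-5 ALLOC][6-8 FREE][9-15 ALLOC][16-29 FREE]
Op 6: d = malloc(1) -> d = 6; heap: [0-5 ALLOC][6-6 ALLOC][7-8 FREE][9-15 ALLOC][16-29 FREE]
Op 7: e = malloc(7) -> e = 16; heap: [0-5 ALLOC][6-6 ALLOC][7-8 FREE][9-15 ALLOC][16-22 ALLOC][23-29 FREE]
Op 8: e = realloc(e, 6) -> e = 16; heap: [0-5 ALLOC][6-6 ALLOC][7-8 FREE][9-15 ALLOC][16-21 ALLOC][22-29 FREE]
Free blocks: [2 8] total_free=10 largest=8 -> 100*(10-8)/10 = 200/10 = 20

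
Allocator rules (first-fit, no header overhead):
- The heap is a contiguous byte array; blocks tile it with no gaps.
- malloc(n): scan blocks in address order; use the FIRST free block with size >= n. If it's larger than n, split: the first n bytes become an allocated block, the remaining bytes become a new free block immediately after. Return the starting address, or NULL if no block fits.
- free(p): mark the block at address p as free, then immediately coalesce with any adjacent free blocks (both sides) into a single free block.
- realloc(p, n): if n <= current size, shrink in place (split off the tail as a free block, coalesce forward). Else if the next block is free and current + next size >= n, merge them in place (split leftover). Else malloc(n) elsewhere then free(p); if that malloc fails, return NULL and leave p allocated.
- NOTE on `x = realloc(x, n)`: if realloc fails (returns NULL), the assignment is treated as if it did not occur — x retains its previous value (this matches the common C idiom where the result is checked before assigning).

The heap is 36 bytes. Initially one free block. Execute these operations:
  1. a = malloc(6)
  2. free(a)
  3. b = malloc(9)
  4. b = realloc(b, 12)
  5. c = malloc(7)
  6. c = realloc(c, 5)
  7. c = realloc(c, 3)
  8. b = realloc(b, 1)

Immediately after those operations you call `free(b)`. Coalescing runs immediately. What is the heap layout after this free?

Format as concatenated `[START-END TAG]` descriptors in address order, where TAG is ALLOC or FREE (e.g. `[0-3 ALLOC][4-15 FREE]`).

Op 1: a = malloc(6) -> a = 0; heap: [0-5 ALLOC][6-35 FREE]
Op 2: free(a) -> (freed a); heap: [0-35 FREE]
Op 3: b = malloc(9) -> b = 0; heap: [0-8 ALLOC][9-35 FREE]
Op 4: b = realloc(b, 12) -> b = 0; heap: [0-11 ALLOC][12-35 FREE]
Op 5: c = malloc(7) -> c = 12; heap: [0-11 ALLOC][12-18 ALLOC][19-35 FREE]
Op 6: c = realloc(c, 5) -> c = 12; heap: [0-11 ALLOC][12-16 ALLOC][17-35 FREE]
Op 7: c = realloc(c, 3) -> c = 12; heap: [0-11 ALLOC][12-14 ALLOC][15-35 FREE]
Op 8: b = realloc(b, 1) -> b = 0; heap: [0-0 ALLOC][1-11 FREE][12-14 ALLOC][15-35 FREE]
free(b): b = 0 -> block [0-0 ALLOC]; mark free, coalesce with adjacent free neighbors -> [0-11 FREE][12-14 ALLOC][15-35 FREE]

Answer: [0-11 FREE][12-14 ALLOC][15-35 FREE]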